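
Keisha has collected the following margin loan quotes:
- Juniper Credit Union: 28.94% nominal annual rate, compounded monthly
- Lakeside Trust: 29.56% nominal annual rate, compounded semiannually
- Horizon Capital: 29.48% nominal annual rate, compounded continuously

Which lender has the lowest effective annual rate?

Lakeside Trust

Juniper Credit Union: (1 + 0.2894/12)^12 − 1 = 33.105%
Lakeside Trust: (1 + 0.2956/2)^2 − 1 = 31.744%
Horizon Capital: e^0.2948 − 1 = 34.286%
The lowest effective annual rate is Lakeside Trust at 31.744%.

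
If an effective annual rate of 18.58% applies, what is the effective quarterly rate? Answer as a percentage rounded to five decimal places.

The per-quarter rate i satisfies (1 + i)^4 = 1 + 0.1858.
i = 1.1858^(1/4) − 1 = 0.0435250 = 4.35250%.

4.35250%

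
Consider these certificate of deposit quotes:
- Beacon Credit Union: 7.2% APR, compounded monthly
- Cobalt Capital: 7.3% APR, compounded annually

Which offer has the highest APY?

Beacon Credit Union: (1 + 0.072/12)^12 − 1 = 7.442%
Cobalt Capital: compounded annually, EAR = 7.300%
The highest effective annual rate is Beacon Credit Union at 7.442%.

Beacon Credit Union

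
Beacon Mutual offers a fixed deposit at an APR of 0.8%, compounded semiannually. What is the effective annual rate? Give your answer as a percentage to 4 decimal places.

EAR = (1 + 0.008/2)^2 − 1.
= 1.008016 − 1 = 0.8016%.

0.8016%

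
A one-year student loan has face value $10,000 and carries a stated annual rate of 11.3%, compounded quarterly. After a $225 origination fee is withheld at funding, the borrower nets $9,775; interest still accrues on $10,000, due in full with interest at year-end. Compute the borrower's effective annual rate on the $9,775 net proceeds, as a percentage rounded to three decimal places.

Amount owed after one year: 10,000 × (1 + 0.113/4)^4 = 10,000 × 1.117879 = $11,178.79.
Effective rate on net proceeds: 11,178.79 / 9,775 − 1 = 0.143610 = 14.361%.

14.361%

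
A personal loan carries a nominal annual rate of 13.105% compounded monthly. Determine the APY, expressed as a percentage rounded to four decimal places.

13.9215%

EAR = (1 + 0.13105/12)^12 − 1.
= (1 + 0.010921)^12 − 1 = 1.139215 − 1 = 13.9215%.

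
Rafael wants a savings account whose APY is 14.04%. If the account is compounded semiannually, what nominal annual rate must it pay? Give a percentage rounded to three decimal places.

(1 + r/2)^2 − 1 = 0.1404, so 1 + r/2 = 1.1404^(1/2).
r/2 = 0.067895, so r = 0.135790 = 13.579%.

13.579%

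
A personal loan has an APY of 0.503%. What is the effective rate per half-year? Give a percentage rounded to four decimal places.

0.2512%

The per-half-year rate i satisfies (1 + i)^2 = 1 + 0.00503.
i = 1.00503^(1/2) − 1 = 0.0025118 = 0.2512%.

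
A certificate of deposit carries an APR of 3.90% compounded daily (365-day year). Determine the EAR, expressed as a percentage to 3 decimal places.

3.977%

EAR = (1 + 0.0390/365)^365 − 1.
= (1 + 0.000107)^365 − 1 = 1.039768 − 1 = 3.977%.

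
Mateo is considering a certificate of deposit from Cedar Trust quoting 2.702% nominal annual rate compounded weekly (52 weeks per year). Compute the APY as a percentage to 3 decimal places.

EAR = (1 + 0.02702/52)^52 − 1.
= (1 + 0.000520)^52 − 1 = 1.027381 − 1 = 2.738%.

2.738%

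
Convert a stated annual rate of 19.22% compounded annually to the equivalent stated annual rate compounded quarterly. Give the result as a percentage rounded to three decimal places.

17.972%

Compounded annually, EAR = nominal = 0.192200.
Solve (1 + r/4)^4 = 1.192200: r/4 = 1.192200^(1/4) − 1 = 0.044930, so r = 0.179721 = 17.972%.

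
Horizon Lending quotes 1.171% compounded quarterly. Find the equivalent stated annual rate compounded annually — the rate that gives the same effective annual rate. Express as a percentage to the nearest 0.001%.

EAR = (1 + 0.01171/4)^4 − 1 = 0.011762.
Compounded annually, the equivalent nominal rate is the EAR itself: 1.176%.

1.176%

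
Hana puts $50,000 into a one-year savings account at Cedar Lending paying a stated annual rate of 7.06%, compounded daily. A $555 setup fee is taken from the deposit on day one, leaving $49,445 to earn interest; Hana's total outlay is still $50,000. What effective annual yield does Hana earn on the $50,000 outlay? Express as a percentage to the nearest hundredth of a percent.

6.12%

Value after one year: 49,445 × (1 + 0.0706/365)^365 = 49,445 × 1.073145 = $53,061.63.
Effective yield on the $50,000 outlay: 53,061.63 / 50,000 − 1 = 0.061233 = 6.12%.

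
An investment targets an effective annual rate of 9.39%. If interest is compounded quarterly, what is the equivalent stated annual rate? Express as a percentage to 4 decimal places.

(1 + r/4)^4 − 1 = 0.0939, so 1 + r/4 = 1.0939^(1/4).
r/4 = 0.022691, so r = 0.090764 = 9.0764%.

9.0764%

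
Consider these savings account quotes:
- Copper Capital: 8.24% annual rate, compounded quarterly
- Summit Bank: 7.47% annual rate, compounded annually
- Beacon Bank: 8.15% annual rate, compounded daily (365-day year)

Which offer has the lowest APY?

Summit Bank

Copper Capital: (1 + 0.0824/4)^4 − 1 = 8.498%
Summit Bank: compounded annually, EAR = 7.470%
Beacon Bank: (1 + 0.0815/365)^365 − 1 = 8.490%
The lowest effective annual rate is Summit Bank at 7.470%.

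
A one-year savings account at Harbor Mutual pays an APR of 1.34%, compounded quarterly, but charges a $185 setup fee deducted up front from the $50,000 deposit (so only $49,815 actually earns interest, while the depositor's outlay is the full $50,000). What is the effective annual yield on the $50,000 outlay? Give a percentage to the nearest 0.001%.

0.972%

Value after one year: 49,815 × (1 + 0.0134/4)^4 = 49,815 × 1.013467 = $50,485.88.
Effective yield on the $50,000 outlay: 50,485.88 / 50,000 − 1 = 0.009718 = 0.972%.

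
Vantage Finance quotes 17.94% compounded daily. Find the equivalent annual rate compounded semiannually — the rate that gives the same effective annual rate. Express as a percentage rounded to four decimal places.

EAR = (1 + 0.1794/365)^365 − 1 = 0.196447.
Solve (1 + r/2)^2 = 1.196447: r/2 = 1.196447^(1/2) − 1 = 0.093822, so r = 0.187644 = 18.7644%.

18.7644%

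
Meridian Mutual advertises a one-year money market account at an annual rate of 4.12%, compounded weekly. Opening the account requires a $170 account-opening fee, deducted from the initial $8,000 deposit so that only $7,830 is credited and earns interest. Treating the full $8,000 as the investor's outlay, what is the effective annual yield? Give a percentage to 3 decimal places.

1.990%

Value after one year: 7,830 × (1 + 0.0412/52)^52 = 7,830 × 1.042043 = $8,159.20.
Effective yield on the $8,000 outlay: 8,159.20 / 8,000 − 1 = 0.019900 = 1.990%.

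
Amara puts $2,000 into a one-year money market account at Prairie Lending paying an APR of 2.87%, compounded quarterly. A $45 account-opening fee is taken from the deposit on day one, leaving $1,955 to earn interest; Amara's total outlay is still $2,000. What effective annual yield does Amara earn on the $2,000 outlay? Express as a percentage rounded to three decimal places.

Value after one year: 1,955 × (1 + 0.0287/4)^4 = 1,955 × 1.029010 = $2,011.72.
Effective yield on the $2,000 outlay: 2,011.72 / 2,000 − 1 = 0.005858 = 0.586%.

0.586%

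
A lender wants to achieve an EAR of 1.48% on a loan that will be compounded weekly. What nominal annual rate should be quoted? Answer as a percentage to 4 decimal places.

(1 + r/52)^52 − 1 = 0.0148, so 1 + r/52 = 1.0148^(1/52).
r/52 = 0.000283, so r = 0.014694 = 1.4694%.

1.4694%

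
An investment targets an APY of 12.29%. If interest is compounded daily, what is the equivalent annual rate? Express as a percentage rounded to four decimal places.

11.5933%

(1 + r/365)^365 − 1 = 0.1229, so 1 + r/365 = 1.1229^(1/365).
r/365 = 0.000318, so r = 0.115933 = 11.5933%.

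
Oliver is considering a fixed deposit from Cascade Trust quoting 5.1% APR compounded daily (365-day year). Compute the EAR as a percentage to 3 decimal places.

EAR = (1 + 0.051/365)^365 − 1.
= 1.052319 − 1 = 5.232%.

5.232%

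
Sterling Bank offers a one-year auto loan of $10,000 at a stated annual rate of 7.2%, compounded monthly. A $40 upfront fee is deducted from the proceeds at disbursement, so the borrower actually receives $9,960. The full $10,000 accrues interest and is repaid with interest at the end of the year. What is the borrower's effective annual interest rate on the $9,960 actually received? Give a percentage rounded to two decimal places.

7.87%

Amount owed after one year: 10,000 × (1 + 0.072/12)^12 = 10,000 × 1.074424 = $10,744.24.
Effective rate on net proceeds: 10,744.24 / 9,960 − 1 = 0.078739 = 7.87%.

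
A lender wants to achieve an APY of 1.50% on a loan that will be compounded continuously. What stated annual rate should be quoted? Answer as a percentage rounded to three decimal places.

1.489%

Continuous: nominal r satisfies e^r − 1 = 0.0150.
r = ln(1 + 0.0150) = ln(1.0150) = 0.014889 = 1.489%.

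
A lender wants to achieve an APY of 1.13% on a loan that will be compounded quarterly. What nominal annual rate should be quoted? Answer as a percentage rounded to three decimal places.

(1 + r/4)^4 − 1 = 0.0113, so 1 + r/4 = 1.0113^(1/4).
r/4 = 0.002813, so r = 0.011252 = 1.125%.

1.125%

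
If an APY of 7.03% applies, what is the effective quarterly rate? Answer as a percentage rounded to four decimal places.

The per-quarter rate i satisfies (1 + i)^4 = 1 + 0.0703.
i = 1.0703^(1/4) − 1 = 0.0171298 = 1.7130%.

1.7130%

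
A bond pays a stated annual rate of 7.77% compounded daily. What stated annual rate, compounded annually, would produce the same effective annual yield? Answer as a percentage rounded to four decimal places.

EAR = (1 + 0.0777/365)^365 − 1 = 0.080789.
Compounded annually, the equivalent nominal rate is the EAR itself: 8.0789%.

8.0789%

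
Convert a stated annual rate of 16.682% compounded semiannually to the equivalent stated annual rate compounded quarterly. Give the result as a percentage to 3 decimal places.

EAR = (1 + 0.16682/2)^2 − 1 = 0.173777.
Solve (1 + r/4)^4 = 1.173777: r/4 = 1.173777^(1/4) − 1 = 0.040870, so r = 0.163479 = 16.348%.

16.348%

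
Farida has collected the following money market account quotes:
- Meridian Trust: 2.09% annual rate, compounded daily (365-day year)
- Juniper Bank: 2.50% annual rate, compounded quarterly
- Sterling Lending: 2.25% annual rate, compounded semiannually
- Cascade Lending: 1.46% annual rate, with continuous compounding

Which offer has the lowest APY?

Meridian Trust: (1 + 0.0209/365)^365 − 1 = 2.112%
Juniper Bank: (1 + 0.0250/4)^4 − 1 = 2.524%
Sterling Lending: (1 + 0.0225/2)^2 − 1 = 2.263%
Cascade Lending: e^0.0146 − 1 = 1.471%
The lowest effective annual rate is Cascade Lending at 1.471%.

Cascade Lending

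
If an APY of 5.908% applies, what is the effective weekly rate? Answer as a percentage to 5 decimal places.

The per-week rate i satisfies (1 + i)^52 = 1 + 0.05908.
i = 1.05908^(1/52) − 1 = 0.0011045 = 0.11045%.

0.11045%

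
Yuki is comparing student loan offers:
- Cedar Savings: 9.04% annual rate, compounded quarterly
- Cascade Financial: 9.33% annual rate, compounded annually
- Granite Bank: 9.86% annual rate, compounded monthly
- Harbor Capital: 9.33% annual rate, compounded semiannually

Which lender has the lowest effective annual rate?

Cascade Financial

Cedar Savings: (1 + 0.0904/4)^4 − 1 = 9.351%
Cascade Financial: compounded annually, EAR = 9.330%
Granite Bank: (1 + 0.0986/12)^12 − 1 = 10.318%
Harbor Capital: (1 + 0.0933/2)^2 − 1 = 9.548%
The lowest effective annual rate is Cascade Financial at 9.330%.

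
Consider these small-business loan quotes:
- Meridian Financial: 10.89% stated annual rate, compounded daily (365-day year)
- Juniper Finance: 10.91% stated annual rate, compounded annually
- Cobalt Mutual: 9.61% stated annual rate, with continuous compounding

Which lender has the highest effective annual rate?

Meridian Financial

Meridian Financial: (1 + 0.1089/365)^365 − 1 = 11.503%
Juniper Finance: compounded annually, EAR = 10.910%
Cobalt Mutual: e^0.0961 − 1 = 10.087%
The highest effective annual rate is Meridian Financial at 11.503%.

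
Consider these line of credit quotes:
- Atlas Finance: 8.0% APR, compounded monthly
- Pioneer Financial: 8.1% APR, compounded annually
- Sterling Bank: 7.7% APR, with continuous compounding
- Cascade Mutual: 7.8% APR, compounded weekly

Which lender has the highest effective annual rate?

Atlas Finance: (1 + 0.080/12)^12 − 1 = 8.300%
Pioneer Financial: compounded annually, EAR = 8.100%
Sterling Bank: e^0.077 − 1 = 8.004%
Cascade Mutual: (1 + 0.078/52)^52 − 1 = 8.106%
The highest effective annual rate is Atlas Finance at 8.300%.

Atlas Finance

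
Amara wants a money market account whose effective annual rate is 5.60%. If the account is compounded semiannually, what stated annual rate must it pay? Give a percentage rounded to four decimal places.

(1 + r/2)^2 − 1 = 0.0560, so 1 + r/2 = 1.0560^(1/2).
r/2 = 0.027619, so r = 0.055237 = 5.5237%.

5.5237%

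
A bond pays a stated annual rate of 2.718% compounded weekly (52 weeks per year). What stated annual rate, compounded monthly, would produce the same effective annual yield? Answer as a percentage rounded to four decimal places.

EAR = (1 + 0.02718/52)^52 − 1 = 0.027545.
Solve (1 + r/12)^12 = 1.027545: r/12 = 1.027545^(1/12) − 1 = 0.002267, so r = 0.027204 = 2.7204%.

2.7204%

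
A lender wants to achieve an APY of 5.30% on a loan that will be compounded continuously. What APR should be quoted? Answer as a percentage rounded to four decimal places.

5.1643%

Continuous: nominal r satisfies e^r − 1 = 0.0530.
r = ln(1 + 0.0530) = ln(1.0530) = 0.051643 = 5.1643%.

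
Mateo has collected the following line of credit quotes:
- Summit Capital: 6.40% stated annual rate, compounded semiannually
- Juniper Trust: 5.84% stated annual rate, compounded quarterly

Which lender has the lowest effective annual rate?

Juniper Trust

Summit Capital: (1 + 0.0640/2)^2 − 1 = 6.502%
Juniper Trust: (1 + 0.0584/4)^4 − 1 = 5.969%
The lowest effective annual rate is Juniper Trust at 5.969%.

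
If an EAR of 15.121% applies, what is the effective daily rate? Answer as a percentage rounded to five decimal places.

The per-day rate i satisfies (1 + i)^365 = 1 + 0.15121.
i = 1.15121^(1/365) − 1 = 0.0003859 = 0.03859%.

0.03859%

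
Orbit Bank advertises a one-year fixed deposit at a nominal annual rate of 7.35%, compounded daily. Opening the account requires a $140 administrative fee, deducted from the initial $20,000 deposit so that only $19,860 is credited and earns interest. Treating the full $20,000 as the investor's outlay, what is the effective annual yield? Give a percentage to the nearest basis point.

Value after one year: 19,860 × (1 + 0.0735/365)^365 = 19,860 × 1.076261 = $21,374.53.
Effective yield on the $20,000 outlay: 21,374.53 / 20,000 − 1 = 0.068727 = 6.87%.

6.87%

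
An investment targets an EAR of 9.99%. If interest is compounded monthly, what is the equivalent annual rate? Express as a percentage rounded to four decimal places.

(1 + r/12)^12 − 1 = 0.0999, so 1 + r/12 = 1.0999^(1/12).
r/12 = 0.007967, so r = 0.095598 = 9.5598%.

9.5598%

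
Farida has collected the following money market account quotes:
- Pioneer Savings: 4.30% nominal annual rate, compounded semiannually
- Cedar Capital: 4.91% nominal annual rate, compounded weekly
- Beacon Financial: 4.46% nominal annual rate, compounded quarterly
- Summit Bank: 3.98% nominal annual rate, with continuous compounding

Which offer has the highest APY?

Pioneer Savings: (1 + 0.0430/2)^2 − 1 = 4.346%
Cedar Capital: (1 + 0.0491/52)^52 − 1 = 5.030%
Beacon Financial: (1 + 0.0446/4)^4 − 1 = 4.535%
Summit Bank: e^0.0398 − 1 = 4.060%
The highest effective annual rate is Cedar Capital at 5.030%.

Cedar Capital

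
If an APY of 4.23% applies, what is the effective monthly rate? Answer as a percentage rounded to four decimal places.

The per-month rate i satisfies (1 + i)^12 = 1 + 0.0423.
i = 1.0423^(1/12) − 1 = 0.0034585 = 0.3458%.

0.3458%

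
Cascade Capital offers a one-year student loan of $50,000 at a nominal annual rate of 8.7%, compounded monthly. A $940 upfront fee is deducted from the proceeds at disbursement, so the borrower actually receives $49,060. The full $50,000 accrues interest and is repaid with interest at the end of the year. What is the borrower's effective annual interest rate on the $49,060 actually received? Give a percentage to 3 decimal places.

11.145%

Amount owed after one year: 50,000 × (1 + 0.087/12)^12 = 50,000 × 1.090554 = $54,527.72.
Effective rate on net proceeds: 54,527.72 / 49,060 − 1 = 0.111450 = 11.145%.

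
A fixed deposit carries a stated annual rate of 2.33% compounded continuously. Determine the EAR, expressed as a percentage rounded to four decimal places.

With continuous compounding, EAR = e^0.0233 − 1.
e^0.0233 = 1.023574, so EAR = 0.023574 = 2.3574%.

2.3574%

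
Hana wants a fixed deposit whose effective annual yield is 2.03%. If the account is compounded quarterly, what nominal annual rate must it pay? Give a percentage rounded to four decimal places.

(1 + r/4)^4 − 1 = 0.0203, so 1 + r/4 = 1.0203^(1/4).
r/4 = 0.005037, so r = 0.020147 = 2.0147%.

2.0147%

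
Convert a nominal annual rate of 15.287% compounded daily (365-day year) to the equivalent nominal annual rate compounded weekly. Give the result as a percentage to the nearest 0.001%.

EAR = (1 + 0.15287/365)^365 − 1 = 0.165136.
Solve (1 + r/52)^52 = 1.165136: r/52 = 1.165136^(1/52) − 1 = 0.002944, so r = 0.153063 = 15.306%.

15.306%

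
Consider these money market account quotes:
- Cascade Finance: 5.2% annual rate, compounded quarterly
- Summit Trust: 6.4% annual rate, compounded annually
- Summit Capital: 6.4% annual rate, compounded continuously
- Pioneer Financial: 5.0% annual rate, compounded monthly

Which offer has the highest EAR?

Summit Capital

Cascade Finance: (1 + 0.052/4)^4 − 1 = 5.302%
Summit Trust: compounded annually, EAR = 6.400%
Summit Capital: e^0.064 − 1 = 6.609%
Pioneer Financial: (1 + 0.050/12)^12 − 1 = 5.116%
The highest effective annual rate is Summit Capital at 6.609%.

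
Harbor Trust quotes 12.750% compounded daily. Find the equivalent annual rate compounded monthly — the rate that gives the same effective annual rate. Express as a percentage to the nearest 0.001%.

EAR = (1 + 0.12750/365)^365 − 1 = 0.135960.
Solve (1 + r/12)^12 = 1.135960: r/12 = 1.135960^(1/12) − 1 = 0.010680, so r = 0.128157 = 12.816%.

12.816%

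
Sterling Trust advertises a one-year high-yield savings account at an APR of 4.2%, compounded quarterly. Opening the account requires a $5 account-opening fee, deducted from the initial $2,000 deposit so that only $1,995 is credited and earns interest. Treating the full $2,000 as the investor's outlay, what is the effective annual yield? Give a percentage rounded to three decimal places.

4.006%

Value after one year: 1,995 × (1 + 0.042/4)^4 = 1,995 × 1.042666 = $2,080.12.
Effective yield on the $2,000 outlay: 2,080.12 / 2,000 − 1 = 0.040059 = 4.006%.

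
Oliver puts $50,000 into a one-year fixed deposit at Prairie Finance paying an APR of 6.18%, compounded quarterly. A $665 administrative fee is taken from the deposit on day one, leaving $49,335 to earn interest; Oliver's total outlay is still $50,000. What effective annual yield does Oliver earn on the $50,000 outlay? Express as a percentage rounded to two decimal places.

Value after one year: 49,335 × (1 + 0.0618/4)^4 = 49,335 × 1.063247 = $52,455.29.
Effective yield on the $50,000 outlay: 52,455.29 / 50,000 − 1 = 0.049106 = 4.91%.

4.91%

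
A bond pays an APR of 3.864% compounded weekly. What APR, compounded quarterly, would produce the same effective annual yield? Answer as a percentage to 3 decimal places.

3.881%

EAR = (1 + 0.03864/52)^52 − 1 = 0.039381.
Solve (1 + r/4)^4 = 1.039381: r/4 = 1.039381^(1/4) − 1 = 0.009703, so r = 0.038813 = 3.881%.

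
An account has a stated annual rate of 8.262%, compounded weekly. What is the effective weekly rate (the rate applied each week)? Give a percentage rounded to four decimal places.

With a nominal annual rate compounded weekly, the periodic rate is the nominal rate divided by 52.
i = 0.08262 / 52 = 0.0015888 = 0.1589%.

0.1589%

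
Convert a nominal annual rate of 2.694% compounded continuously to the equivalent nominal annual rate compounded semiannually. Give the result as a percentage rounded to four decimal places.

2.7122%

EAR under continuous compounding: e^0.02694 − 1 = 0.027306.
Solve (1 + r/2)^2 = 1.027306: r/2 = 1.027306^(1/2) − 1 = 0.013561, so r = 0.027122 = 2.7122%.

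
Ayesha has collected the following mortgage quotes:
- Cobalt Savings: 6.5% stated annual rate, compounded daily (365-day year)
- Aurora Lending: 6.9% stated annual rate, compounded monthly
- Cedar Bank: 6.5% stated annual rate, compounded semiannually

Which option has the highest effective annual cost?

Aurora Lending

Cobalt Savings: (1 + 0.065/365)^365 − 1 = 6.715%
Aurora Lending: (1 + 0.069/12)^12 − 1 = 7.122%
Cedar Bank: (1 + 0.065/2)^2 − 1 = 6.606%
The highest effective annual rate is Aurora Lending at 7.122%.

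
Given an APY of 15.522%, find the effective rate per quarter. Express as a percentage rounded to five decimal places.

3.67312%

The per-quarter rate i satisfies (1 + i)^4 = 1 + 0.15522.
i = 1.15522^(1/4) − 1 = 0.0367312 = 3.67312%.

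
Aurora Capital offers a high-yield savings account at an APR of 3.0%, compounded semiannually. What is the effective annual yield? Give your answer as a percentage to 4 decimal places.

3.0225%

EAR = (1 + 0.030/2)^2 − 1.
= 1.030225 − 1 = 3.0225%.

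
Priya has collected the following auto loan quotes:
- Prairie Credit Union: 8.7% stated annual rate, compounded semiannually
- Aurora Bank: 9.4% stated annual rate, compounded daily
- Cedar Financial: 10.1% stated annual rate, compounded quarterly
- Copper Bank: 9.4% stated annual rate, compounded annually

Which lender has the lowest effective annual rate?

Prairie Credit Union

Prairie Credit Union: (1 + 0.087/2)^2 − 1 = 8.889%
Aurora Bank: (1 + 0.094/365)^365 − 1 = 9.855%
Cedar Financial: (1 + 0.101/4)^4 − 1 = 10.489%
Copper Bank: compounded annually, EAR = 9.400%
The lowest effective annual rate is Prairie Credit Union at 8.889%.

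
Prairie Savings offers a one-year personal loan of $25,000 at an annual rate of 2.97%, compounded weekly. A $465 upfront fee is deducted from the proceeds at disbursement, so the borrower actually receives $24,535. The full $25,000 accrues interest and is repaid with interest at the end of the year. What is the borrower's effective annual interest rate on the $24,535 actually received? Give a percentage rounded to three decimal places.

Amount owed after one year: 25,000 × (1 + 0.0297/52)^52 = 25,000 × 1.030137 = $25,753.42.
Effective rate on net proceeds: 25,753.42 / 24,535 − 1 = 0.049660 = 4.966%.

4.966%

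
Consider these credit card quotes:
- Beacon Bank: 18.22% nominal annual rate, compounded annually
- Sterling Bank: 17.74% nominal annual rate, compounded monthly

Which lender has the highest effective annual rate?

Sterling Bank

Beacon Bank: compounded annually, EAR = 18.220%
Sterling Bank: (1 + 0.1774/12)^12 − 1 = 19.256%
The highest effective annual rate is Sterling Bank at 19.256%.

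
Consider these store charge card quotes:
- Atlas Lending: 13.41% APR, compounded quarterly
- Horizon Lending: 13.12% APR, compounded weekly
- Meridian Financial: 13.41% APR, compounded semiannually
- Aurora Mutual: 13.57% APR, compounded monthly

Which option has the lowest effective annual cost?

Meridian Financial

Atlas Lending: (1 + 0.1341/4)^4 − 1 = 14.100%
Horizon Lending: (1 + 0.1312/52)^52 − 1 = 14.001%
Meridian Financial: (1 + 0.1341/2)^2 − 1 = 13.860%
Aurora Mutual: (1 + 0.1357/12)^12 − 1 = 14.447%
The lowest effective annual rate is Meridian Financial at 13.860%.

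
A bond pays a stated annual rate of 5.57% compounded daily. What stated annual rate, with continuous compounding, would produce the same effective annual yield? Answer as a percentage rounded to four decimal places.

5.5696%

EAR = (1 + 0.0557/365)^365 − 1 = 0.057276.
Equivalent continuous rate: r = ln(1 + 0.057276) = 0.055696 = 5.5696%.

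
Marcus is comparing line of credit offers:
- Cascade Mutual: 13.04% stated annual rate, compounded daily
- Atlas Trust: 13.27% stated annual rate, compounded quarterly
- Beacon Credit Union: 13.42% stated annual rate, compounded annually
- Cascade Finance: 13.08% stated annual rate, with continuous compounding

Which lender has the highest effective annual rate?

Cascade Finance

Cascade Mutual: (1 + 0.1304/365)^365 − 1 = 13.926%
Atlas Trust: (1 + 0.1327/4)^4 − 1 = 13.945%
Beacon Credit Union: compounded annually, EAR = 13.420%
Cascade Finance: e^0.1308 − 1 = 13.974%
The highest effective annual rate is Cascade Finance at 13.974%.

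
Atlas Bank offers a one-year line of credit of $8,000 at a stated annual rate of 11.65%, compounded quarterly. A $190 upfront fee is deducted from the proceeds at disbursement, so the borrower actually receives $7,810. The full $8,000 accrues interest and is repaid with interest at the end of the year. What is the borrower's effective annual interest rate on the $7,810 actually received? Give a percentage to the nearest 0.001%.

Amount owed after one year: 8,000 × (1 + 0.1165/4)^4 = 8,000 × 1.121689 = $8,973.51.
Effective rate on net proceeds: 8,973.51 / 7,810 − 1 = 0.148977 = 14.898%.

14.898%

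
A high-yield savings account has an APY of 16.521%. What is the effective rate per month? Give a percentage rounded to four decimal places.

The per-month rate i satisfies (1 + i)^12 = 1 + 0.16521.
i = 1.16521^(1/12) − 1 = 0.0128233 = 1.2823%.

1.2823%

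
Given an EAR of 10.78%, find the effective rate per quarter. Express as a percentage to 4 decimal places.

The per-quarter rate i satisfies (1 + i)^4 = 1 + 0.1078.
i = 1.1078^(1/4) − 1 = 0.0259244 = 2.5924%.

2.5924%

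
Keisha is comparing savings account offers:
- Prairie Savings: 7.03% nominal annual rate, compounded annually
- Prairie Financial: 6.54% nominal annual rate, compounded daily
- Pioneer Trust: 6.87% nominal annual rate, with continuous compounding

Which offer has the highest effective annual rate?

Prairie Savings: compounded annually, EAR = 7.030%
Prairie Financial: (1 + 0.0654/365)^365 − 1 = 6.758%
Pioneer Trust: e^0.0687 − 1 = 7.111%
The highest effective annual rate is Pioneer Trust at 7.111%.

Pioneer Trust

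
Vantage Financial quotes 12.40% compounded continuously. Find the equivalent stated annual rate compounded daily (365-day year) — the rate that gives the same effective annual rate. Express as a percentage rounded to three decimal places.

EAR under continuous compounding: e^0.1240 − 1 = 0.132016.
Solve (1 + r/365)^365 = 1.132016: r/365 = 1.132016^(1/365) − 1 = 0.000340, so r = 0.124021 = 12.402%.

12.402%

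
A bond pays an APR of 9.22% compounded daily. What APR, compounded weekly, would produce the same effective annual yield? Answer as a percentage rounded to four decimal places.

9.2270%

EAR = (1 + 0.0922/365)^365 − 1 = 0.096571.
Solve (1 + r/52)^52 = 1.096571: r/52 = 1.096571^(1/52) − 1 = 0.001774, so r = 0.092270 = 9.2270%.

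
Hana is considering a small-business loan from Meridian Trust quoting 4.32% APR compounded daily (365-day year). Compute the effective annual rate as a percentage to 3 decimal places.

4.414%

EAR = (1 + 0.0432/365)^365 − 1.
= 1.044144 − 1 = 4.414%.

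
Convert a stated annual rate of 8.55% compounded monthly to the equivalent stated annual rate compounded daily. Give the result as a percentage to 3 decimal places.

EAR = (1 + 0.0855/12)^12 − 1 = 0.088931.
Solve (1 + r/365)^365 = 1.088931: r/365 = 1.088931^(1/365) − 1 = 0.000233, so r = 0.085207 = 8.521%.

8.521%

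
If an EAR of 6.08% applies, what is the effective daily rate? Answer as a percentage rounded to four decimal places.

0.0162%

The per-day rate i satisfies (1 + i)^365 = 1 + 0.0608.
i = 1.0608^(1/365) − 1 = 0.0001617 = 0.0162%.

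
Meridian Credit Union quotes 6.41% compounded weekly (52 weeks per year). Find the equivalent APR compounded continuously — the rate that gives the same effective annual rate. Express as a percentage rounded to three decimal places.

EAR = (1 + 0.0641/52)^52 − 1 = 0.066157.
Equivalent continuous rate: r = ln(1 + 0.066157) = 0.064061 = 6.406%.

6.406%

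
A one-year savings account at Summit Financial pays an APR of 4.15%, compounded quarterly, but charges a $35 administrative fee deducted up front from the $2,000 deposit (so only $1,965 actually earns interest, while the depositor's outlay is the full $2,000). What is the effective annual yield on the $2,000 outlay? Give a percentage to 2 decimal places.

2.39%

Value after one year: 1,965 × (1 + 0.0415/4)^4 = 1,965 × 1.042150 = $2,047.83.
Effective yield on the $2,000 outlay: 2,047.83 / 2,000 − 1 = 0.023913 = 2.39%.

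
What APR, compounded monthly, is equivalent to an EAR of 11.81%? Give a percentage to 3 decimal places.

(1 + r/12)^12 − 1 = 0.1181, so 1 + r/12 = 1.1181^(1/12).
r/12 = 0.009346, so r = 0.112152 = 11.215%.

11.215%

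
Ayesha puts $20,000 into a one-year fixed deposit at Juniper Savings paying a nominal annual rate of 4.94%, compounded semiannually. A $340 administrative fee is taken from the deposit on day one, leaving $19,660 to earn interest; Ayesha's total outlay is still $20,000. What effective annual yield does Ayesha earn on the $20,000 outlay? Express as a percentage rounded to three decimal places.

Value after one year: 19,660 × (1 + 0.0494/2)^2 = 19,660 × 1.050010 = $20,643.20.
Effective yield on the $20,000 outlay: 20,643.20 / 20,000 − 1 = 0.032160 = 3.216%.

3.216%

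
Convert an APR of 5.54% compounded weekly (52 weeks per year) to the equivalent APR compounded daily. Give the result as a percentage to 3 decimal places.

EAR = (1 + 0.0554/52)^52 − 1 = 0.056932.
Solve (1 + r/365)^365 = 1.056932: r/365 = 1.056932^(1/365) − 1 = 0.000152, so r = 0.055375 = 5.537%.

5.537%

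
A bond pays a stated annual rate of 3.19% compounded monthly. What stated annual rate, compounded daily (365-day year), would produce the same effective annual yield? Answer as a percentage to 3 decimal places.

3.186%

EAR = (1 + 0.0319/12)^12 − 1 = 0.032371.
Solve (1 + r/365)^365 = 1.032371: r/365 = 1.032371^(1/365) − 1 = 0.000087, so r = 0.031859 = 3.186%.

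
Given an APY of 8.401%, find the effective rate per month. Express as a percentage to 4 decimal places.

0.6745%

The per-month rate i satisfies (1 + i)^12 = 1 + 0.08401.
i = 1.08401^(1/12) − 1 = 0.0067449 = 0.6745%.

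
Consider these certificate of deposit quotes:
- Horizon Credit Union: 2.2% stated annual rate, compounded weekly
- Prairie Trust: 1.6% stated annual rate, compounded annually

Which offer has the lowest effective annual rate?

Horizon Credit Union: (1 + 0.022/52)^52 − 1 = 2.224%
Prairie Trust: compounded annually, EAR = 1.600%
The lowest effective annual rate is Prairie Trust at 1.600%.

Prairie Trust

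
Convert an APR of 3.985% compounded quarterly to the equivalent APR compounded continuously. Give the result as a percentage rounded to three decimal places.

EAR = (1 + 0.03985/4)^4 − 1 = 0.040449.
Equivalent continuous rate: r = ln(1 + 0.040449) = 0.039653 = 3.965%.

3.965%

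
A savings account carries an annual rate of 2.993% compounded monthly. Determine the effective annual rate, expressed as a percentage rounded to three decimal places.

EAR = (1 + 0.02993/12)^12 − 1.
= 1.030344 − 1 = 3.034%.

3.034%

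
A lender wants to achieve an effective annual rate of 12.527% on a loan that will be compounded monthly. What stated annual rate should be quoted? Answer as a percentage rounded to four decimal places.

(1 + r/12)^12 − 1 = 0.12527, so 1 + r/12 = 1.12527^(1/12).
r/12 = 0.009884, so r = 0.118605 = 11.8605%.

11.8605%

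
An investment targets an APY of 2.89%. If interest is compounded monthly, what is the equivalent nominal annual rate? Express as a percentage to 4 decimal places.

(1 + r/12)^12 − 1 = 0.0289, so 1 + r/12 = 1.0289^(1/12).
r/12 = 0.002377, so r = 0.028524 = 2.8524%.

2.8524%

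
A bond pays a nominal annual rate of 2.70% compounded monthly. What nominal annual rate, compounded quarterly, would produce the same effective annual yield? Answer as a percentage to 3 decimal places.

EAR = (1 + 0.0270/12)^12 − 1 = 0.027337.
Solve (1 + r/4)^4 = 1.027337: r/4 = 1.027337^(1/4) − 1 = 0.006765, so r = 0.027061 = 2.706%.

2.706%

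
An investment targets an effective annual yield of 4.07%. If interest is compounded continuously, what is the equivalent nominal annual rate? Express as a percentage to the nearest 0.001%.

Continuous: nominal r satisfies e^r − 1 = 0.0407.
r = ln(1 + 0.0407) = ln(1.0407) = 0.039894 = 3.989%.

3.989%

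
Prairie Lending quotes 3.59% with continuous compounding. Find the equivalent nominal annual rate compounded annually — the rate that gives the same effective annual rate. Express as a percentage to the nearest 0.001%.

3.655%

EAR under continuous compounding: e^0.0359 − 1 = 0.036552.
Compounded annually, the equivalent nominal rate is the EAR itself: 3.655%.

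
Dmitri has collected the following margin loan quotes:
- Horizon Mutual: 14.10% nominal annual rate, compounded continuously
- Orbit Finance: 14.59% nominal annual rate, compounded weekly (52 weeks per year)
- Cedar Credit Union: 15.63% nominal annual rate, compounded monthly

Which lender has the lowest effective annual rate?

Horizon Mutual: e^0.1410 − 1 = 15.142%
Orbit Finance: (1 + 0.1459/52)^52 − 1 = 15.684%
Cedar Credit Union: (1 + 0.1563/12)^12 − 1 = 16.800%
The lowest effective annual rate is Horizon Mutual at 15.142%.

Horizon Mutual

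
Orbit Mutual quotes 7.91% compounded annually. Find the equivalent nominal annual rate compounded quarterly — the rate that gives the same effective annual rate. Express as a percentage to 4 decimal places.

Compounded annually, EAR = nominal = 0.079100.
Solve (1 + r/4)^4 = 1.079100: r/4 = 1.079100^(1/4) − 1 = 0.019214, so r = 0.076856 = 7.6856%.

7.6856%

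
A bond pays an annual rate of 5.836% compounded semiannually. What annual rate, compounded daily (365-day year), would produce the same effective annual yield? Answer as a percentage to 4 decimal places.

EAR = (1 + 0.05836/2)^2 − 1 = 0.059211.
Solve (1 + r/365)^365 = 1.059211: r/365 = 1.059211^(1/365) − 1 = 0.000158, so r = 0.057529 = 5.7529%.

5.7529%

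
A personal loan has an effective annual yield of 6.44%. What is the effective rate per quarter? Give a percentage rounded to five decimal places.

1.57252%

The per-quarter rate i satisfies (1 + i)^4 = 1 + 0.0644.
i = 1.0644^(1/4) − 1 = 0.0157252 = 1.57252%.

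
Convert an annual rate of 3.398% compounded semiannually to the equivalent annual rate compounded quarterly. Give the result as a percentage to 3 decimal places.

EAR = (1 + 0.03398/2)^2 − 1 = 0.034269.
Solve (1 + r/4)^4 = 1.034269: r/4 = 1.034269^(1/4) − 1 = 0.008459, so r = 0.033837 = 3.384%.

3.384%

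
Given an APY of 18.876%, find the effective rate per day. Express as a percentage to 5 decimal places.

The per-day rate i satisfies (1 + i)^365 = 1 + 0.18876.
i = 1.18876^(1/365) − 1 = 0.0004738 = 0.04738%.

0.04738%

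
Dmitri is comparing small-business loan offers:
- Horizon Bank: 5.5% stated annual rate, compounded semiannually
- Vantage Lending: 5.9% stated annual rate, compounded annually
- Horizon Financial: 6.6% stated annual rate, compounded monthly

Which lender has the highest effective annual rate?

Horizon Financial

Horizon Bank: (1 + 0.055/2)^2 − 1 = 5.576%
Vantage Lending: compounded annually, EAR = 5.900%
Horizon Financial: (1 + 0.066/12)^12 − 1 = 6.803%
The highest effective annual rate is Horizon Financial at 6.803%.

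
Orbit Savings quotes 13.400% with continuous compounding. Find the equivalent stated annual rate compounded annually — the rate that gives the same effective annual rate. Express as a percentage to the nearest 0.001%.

EAR under continuous compounding: e^0.13400 − 1 = 0.143393.
Compounded annually, the equivalent nominal rate is the EAR itself: 14.339%.

14.339%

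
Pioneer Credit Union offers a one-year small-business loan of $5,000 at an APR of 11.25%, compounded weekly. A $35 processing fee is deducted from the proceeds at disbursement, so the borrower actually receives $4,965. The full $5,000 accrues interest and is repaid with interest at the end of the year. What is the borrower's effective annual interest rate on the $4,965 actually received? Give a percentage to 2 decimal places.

Amount owed after one year: 5,000 × (1 + 0.1125/52)^52 = 5,000 × 1.118936 = $5,594.68.
Effective rate on net proceeds: 5,594.68 / 4,965 − 1 = 0.126824 = 12.68%.

12.68%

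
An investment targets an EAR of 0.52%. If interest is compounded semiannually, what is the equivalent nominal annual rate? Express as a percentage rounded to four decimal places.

(1 + r/2)^2 − 1 = 0.0052, so 1 + r/2 = 1.0052^(1/2).
r/2 = 0.002597, so r = 0.005193 = 0.5193%.

0.5193%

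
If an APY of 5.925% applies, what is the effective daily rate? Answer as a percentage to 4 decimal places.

The per-day rate i satisfies (1 + i)^365 = 1 + 0.05925.
i = 1.05925^(1/365) − 1 = 0.0001577 = 0.0158%.

0.0158%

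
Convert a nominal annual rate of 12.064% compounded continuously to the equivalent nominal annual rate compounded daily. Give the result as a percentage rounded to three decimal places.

EAR under continuous compounding: e^0.12064 − 1 = 0.128219.
Solve (1 + r/365)^365 = 1.128219: r/365 = 1.128219^(1/365) − 1 = 0.000331, so r = 0.120660 = 12.066%.

12.066%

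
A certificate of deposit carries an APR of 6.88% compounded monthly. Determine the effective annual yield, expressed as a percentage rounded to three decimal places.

7.101%

EAR = (1 + 0.0688/12)^12 − 1.
= 1.071011 − 1 = 7.101%.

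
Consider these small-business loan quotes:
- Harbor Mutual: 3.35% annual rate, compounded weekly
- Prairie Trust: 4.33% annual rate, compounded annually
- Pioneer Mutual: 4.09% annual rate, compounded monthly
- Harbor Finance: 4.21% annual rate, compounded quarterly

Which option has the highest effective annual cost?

Prairie Trust

Harbor Mutual: (1 + 0.0335/52)^52 − 1 = 3.406%
Prairie Trust: compounded annually, EAR = 4.330%
Pioneer Mutual: (1 + 0.0409/12)^12 − 1 = 4.168%
Harbor Finance: (1 + 0.0421/4)^4 − 1 = 4.277%
The highest effective annual rate is Prairie Trust at 4.330%.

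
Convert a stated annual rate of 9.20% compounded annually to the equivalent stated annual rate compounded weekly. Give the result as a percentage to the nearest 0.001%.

8.809%

Compounded annually, EAR = nominal = 0.092000.
Solve (1 + r/52)^52 = 1.092000: r/52 = 1.092000^(1/52) − 1 = 0.001694, so r = 0.088085 = 8.809%.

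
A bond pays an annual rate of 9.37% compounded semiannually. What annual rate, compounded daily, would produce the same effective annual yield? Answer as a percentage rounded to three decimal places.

9.158%

EAR = (1 + 0.0937/2)^2 − 1 = 0.095895.
Solve (1 + r/365)^365 = 1.095895: r/365 = 1.095895^(1/365) − 1 = 0.000251, so r = 0.091583 = 9.158%.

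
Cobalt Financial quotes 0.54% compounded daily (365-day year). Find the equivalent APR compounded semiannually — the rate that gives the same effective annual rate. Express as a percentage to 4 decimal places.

0.5407%

EAR = (1 + 0.0054/365)^365 − 1 = 0.005415.
Solve (1 + r/2)^2 = 1.005415: r/2 = 1.005415^(1/2) − 1 = 0.002704, so r = 0.005407 = 0.5407%.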